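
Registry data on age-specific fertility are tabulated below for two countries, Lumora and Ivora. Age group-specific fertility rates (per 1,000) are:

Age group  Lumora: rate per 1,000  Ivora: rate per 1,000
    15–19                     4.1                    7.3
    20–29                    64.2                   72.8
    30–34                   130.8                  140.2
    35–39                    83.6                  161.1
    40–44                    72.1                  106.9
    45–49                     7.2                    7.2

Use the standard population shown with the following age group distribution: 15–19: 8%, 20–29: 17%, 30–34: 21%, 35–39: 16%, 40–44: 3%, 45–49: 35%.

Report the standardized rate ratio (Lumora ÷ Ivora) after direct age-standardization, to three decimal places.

Standard weights: 0.08, 0.17, 0.21, 0.16, 0.03, 0.35.
Lumora: 0.0800×4.1 + 0.1700×64.2 + 0.2100×130.8 + 0.1600×83.6 + 0.0300×72.1 + 0.3500×7.2 = 56.7690 per 1,000.
Ivora: 0.0800×7.3 + 0.1700×72.8 + 0.2100×140.2 + 0.1600×161.1 + 0.0300×106.9 + 0.3500×7.2 = 73.9050 per 1,000.
Ratio = 56.7690 ÷ 73.9050 = 0.76813.

0.768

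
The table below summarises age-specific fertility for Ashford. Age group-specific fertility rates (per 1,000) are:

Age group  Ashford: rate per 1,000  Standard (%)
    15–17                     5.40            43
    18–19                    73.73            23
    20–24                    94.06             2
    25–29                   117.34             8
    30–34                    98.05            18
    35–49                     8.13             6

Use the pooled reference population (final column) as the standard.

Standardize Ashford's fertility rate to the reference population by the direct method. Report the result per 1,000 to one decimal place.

Standard weights: 0.43, 0.23, 0.02, 0.08, 0.18, 0.06.
Standardized rate: 0.4300×5.40 + 0.2300×73.73 + 0.0200×94.06 + 0.0800×117.34 + 0.1800×98.05 + 0.0600×8.13 = 48.6851 per 1,000.

48.7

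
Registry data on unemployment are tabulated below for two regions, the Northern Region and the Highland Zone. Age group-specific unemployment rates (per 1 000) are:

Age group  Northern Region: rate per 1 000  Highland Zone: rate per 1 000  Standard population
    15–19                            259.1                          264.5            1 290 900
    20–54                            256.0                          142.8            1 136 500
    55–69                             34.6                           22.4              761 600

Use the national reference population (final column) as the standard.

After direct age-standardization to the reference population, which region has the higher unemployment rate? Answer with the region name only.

Northern Region

Standard total = 3 189 000; weights = 0.4048, 0.3564, 0.2388.
The Northern Region: 0.4048×259.1 + 0.3564×256.0 + 0.2388×34.6 = 204.3799 per 1 000.
The Highland Zone: 0.4048×264.5 + 0.3564×142.8 + 0.2388×22.4 = 163.3098 per 1 000.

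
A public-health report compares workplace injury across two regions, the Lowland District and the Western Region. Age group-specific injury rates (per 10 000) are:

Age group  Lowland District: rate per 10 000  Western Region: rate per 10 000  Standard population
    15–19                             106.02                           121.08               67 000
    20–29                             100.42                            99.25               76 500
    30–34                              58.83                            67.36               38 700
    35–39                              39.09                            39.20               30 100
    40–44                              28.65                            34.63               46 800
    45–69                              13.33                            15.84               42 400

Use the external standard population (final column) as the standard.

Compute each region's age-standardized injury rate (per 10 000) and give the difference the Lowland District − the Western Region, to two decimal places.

Standard total = 301 500; weights = 0.2222, 0.2537, 0.1284, 0.0998, 0.1552, 0.1406.
The Lowland District: 0.2222×106.02 + 0.2537×100.42 + 0.1284×58.83 + 0.0998×39.09 + 0.1552×28.65 + 0.1406×13.33 = 66.8153 per 10 000.
The Western Region: 0.2222×121.08 + 0.2537×99.25 + 0.1284×67.36 + 0.0998×39.20 + 0.1552×34.63 + 0.1406×15.84 = 72.2522 per 10 000.
Difference = 66.8153 − 72.2522 = -5.4369.

-5.44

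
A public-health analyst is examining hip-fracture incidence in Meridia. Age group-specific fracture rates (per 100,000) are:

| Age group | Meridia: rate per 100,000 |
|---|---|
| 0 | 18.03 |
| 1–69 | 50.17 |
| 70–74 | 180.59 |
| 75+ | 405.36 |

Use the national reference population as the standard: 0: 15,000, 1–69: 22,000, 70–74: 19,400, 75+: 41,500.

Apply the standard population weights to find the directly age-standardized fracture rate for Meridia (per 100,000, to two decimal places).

Standard total = 97,900; weights = 0.1532, 0.2247, 0.1982, 0.4239.
Standardized rate: 0.1532×18.03 + 0.2247×50.17 + 0.1982×180.59 + 0.4239×405.36 = 221.6555 per 100,000.

221.66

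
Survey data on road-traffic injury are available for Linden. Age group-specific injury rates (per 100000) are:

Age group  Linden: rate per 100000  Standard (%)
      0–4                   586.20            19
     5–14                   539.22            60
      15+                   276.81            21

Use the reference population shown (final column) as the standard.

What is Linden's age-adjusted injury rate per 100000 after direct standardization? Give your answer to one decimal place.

493.0

Standard weights: 0.19, 0.60, 0.21.
Standardized rate: 0.1900×586.20 + 0.6000×539.22 + 0.2100×276.81 = 493.0401 per 100000.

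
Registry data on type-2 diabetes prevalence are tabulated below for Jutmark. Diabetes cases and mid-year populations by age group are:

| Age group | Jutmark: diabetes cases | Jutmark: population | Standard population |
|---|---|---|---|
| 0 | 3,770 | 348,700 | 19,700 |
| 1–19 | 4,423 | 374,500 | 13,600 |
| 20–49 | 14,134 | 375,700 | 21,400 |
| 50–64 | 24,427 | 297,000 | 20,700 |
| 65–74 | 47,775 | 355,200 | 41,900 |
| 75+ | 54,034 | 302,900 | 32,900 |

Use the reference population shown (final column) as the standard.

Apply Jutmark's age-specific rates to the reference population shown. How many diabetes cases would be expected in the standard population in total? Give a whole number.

Age-specific rates per 1,000 for Jutmark: 10.812, 11.810, 37.620, 82.246, 134.502, 178.389.
Expected diabetes cases = Σ (standard pop × age-specific rate ÷ 1,000)
= 19,700×10.812/1,000 + 13,600×11.810/1,000 + 21,400×37.620/1,000 + 20,700×82.246/1,000 + 41,900×134.502/1,000 + 32,900×178.389/1,000
= 212.99 + 160.62 + 805.08 + 1702.49 + 5635.62 + 5869.00 = 14385.79.

14386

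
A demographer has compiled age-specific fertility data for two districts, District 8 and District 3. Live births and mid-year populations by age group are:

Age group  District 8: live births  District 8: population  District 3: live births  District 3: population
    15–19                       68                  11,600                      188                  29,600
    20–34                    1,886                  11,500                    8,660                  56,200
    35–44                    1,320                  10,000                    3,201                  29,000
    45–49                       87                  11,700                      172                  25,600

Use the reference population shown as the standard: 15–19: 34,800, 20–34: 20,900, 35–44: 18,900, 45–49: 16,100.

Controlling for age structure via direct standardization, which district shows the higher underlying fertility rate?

District 8

Age-specific rates per 1,000 for District 8: 5.862, 164.000, 132.000, 7.436.
For District 3: 6.351, 154.093, 110.379, 6.719.
Standard total = 90,700; weights = 0.3837, 0.2304, 0.2084, 0.1775.
District 8: 0.3837×5.862 + 0.2304×164.000 + 0.2084×132.000 + 0.1775×7.436 = 68.8657 per 1,000.
District 3: 0.3837×6.351 + 0.2304×154.093 + 0.2084×110.379 + 0.1775×6.719 = 62.1378 per 1,000.
The crude rates (75.02 vs 87.04) would put District 3 higher, but that reflects its age composition; once standardized to a common age structure, District 8 has the higher underlying rate.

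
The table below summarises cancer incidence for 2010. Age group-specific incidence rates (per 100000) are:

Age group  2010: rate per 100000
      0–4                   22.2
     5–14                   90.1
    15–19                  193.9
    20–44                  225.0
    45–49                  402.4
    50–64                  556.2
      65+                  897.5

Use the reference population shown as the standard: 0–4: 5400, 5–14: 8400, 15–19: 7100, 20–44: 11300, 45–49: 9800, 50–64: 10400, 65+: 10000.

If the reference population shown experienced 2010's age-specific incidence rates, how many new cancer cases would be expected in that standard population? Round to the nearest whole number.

235

Expected new cancer cases = Σ (standard pop × age-specific rate ÷ 100000)
= 5400×22.2/100000 + 8400×90.1/100000 + 7100×193.9/100000 + 11300×225.0/100000 + 9800×402.4/100000 + 10400×556.2/100000 + 10000×897.5/100000
= 1.20 + 7.57 + 13.77 + 25.43 + 39.44 + 57.84 + 89.75 = 234.99.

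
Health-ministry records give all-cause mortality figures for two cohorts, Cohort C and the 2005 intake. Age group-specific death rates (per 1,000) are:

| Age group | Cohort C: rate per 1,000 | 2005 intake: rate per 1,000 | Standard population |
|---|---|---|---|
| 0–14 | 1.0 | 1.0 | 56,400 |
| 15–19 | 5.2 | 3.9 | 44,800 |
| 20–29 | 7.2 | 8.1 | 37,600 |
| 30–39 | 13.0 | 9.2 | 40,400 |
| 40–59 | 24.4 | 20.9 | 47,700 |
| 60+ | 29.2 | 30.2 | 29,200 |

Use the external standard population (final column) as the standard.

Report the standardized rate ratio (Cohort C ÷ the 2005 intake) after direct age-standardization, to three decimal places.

Standard total = 256,100; weights = 0.2202, 0.1749, 0.1468, 0.1578, 0.1863, 0.1140.
Cohort C: 0.2202×1.0 + 0.1749×5.2 + 0.1468×7.2 + 0.1578×13.0 + 0.1863×24.4 + 0.1140×29.2 = 12.1117 per 1,000.
The 2005 intake: 0.2202×1.0 + 0.1749×3.9 + 0.1468×8.1 + 0.1578×9.2 + 0.1863×20.9 + 0.1140×30.2 = 10.8791 per 1,000.
Ratio = 12.1117 ÷ 10.8791 = 1.11330.

1.113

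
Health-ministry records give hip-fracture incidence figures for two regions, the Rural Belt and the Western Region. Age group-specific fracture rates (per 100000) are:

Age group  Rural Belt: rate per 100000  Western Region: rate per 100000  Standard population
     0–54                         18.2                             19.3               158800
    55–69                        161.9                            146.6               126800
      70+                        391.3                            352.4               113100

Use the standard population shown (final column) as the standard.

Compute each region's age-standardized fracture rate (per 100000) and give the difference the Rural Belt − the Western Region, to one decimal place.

15.5

Standard total = 398700; weights = 0.3983, 0.3180, 0.2837.
The Rural Belt: 0.3983×18.2 + 0.3180×161.9 + 0.2837×391.3 = 169.7394 per 100000.
The Western Region: 0.3983×19.3 + 0.3180×146.6 + 0.2837×352.4 = 154.2768 per 100000.
Difference = 169.7394 − 154.2768 = 15.4626.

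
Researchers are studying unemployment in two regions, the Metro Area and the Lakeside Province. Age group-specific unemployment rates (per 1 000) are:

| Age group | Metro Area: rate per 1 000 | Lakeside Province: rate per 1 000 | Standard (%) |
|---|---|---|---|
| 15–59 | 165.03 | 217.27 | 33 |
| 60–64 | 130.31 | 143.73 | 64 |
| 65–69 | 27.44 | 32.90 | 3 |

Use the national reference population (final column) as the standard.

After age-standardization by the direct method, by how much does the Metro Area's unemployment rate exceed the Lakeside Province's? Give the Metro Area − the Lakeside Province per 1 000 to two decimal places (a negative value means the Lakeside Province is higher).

Standard weights: 0.33, 0.64, 0.03.
The Metro Area: 0.3300×165.03 + 0.6400×130.31 + 0.0300×27.44 = 138.6815 per 1 000.
The Lakeside Province: 0.3300×217.27 + 0.6400×143.73 + 0.0300×32.90 = 164.6733 per 1 000.
Difference = 138.6815 − 164.6733 = -25.9918.

-25.99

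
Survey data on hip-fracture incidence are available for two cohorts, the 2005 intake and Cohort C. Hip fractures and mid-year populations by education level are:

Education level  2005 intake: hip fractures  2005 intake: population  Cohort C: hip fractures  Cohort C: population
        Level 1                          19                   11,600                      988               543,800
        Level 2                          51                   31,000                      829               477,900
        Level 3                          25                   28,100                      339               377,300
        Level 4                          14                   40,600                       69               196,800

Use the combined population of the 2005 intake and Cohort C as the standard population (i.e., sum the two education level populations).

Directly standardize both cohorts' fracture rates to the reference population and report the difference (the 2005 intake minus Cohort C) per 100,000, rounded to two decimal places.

-8.78

Education-specific rates per 100,000 for the 2005 intake: 163.79, 164.52, 88.97, 34.48.
For Cohort C: 181.68, 173.47, 89.85, 35.06.
Combined standard total = 1,707,100; weights = 0.3253, 0.2981, 0.2375, 0.1391.
The 2005 intake: 0.3253×163.79 + 0.2981×164.52 + 0.2375×88.97 + 0.1391×34.48 = 128.2566 per 100,000.
Cohort C: 0.3253×181.68 + 0.2981×173.47 + 0.2375×89.85 + 0.1391×35.06 = 137.0355 per 100,000.
Difference = 128.2566 − 137.0355 = -8.7789.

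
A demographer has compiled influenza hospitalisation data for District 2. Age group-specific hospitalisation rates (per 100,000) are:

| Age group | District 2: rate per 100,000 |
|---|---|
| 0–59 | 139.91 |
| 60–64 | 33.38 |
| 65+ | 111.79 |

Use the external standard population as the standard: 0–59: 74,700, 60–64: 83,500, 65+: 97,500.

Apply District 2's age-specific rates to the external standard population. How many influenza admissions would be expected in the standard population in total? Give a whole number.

241

Expected influenza admissions = Σ (standard pop × age-specific rate ÷ 100,000)
= 74,700×139.91/100,000 + 83,500×33.38/100,000 + 97,500×111.79/100,000
= 104.51 + 27.87 + 109.00 = 241.38.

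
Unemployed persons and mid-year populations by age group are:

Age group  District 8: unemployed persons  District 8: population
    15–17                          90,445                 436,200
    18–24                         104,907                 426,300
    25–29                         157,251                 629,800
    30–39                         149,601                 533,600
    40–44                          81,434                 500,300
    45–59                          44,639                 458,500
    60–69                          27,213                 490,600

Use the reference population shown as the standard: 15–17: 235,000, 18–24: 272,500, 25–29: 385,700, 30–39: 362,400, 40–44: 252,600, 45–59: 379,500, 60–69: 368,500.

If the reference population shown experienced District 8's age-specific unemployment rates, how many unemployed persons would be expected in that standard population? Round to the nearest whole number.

Age-specific rates per 1,000 for District 8: 207.348, 246.087, 249.684, 280.362, 162.770, 97.359, 55.469.
Expected unemployed persons = Σ (standard pop × age-specific rate ÷ 1,000)
= 235,000×207.348/1,000 + 272,500×246.087/1,000 + 385,700×249.684/1,000 + 362,400×280.362/1,000 + 252,600×162.770/1,000 + 379,500×97.359/1,000 + 368,500×55.469/1,000
= 48726.67 + 67058.78 + 96303.13 + 101603.08 + 41115.79 + 36947.66 + 20440.26 = 412195.36.

412195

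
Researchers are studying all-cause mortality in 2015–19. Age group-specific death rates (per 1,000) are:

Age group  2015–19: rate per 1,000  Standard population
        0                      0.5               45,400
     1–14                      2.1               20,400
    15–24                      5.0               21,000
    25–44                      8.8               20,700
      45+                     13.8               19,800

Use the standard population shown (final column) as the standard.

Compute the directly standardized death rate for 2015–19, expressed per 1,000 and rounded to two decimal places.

Standard total = 127,300; weights = 0.3566, 0.1603, 0.1650, 0.1626, 0.1555.
Standardized rate: 0.3566×0.5 + 0.1603×2.1 + 0.1650×5.0 + 0.1626×8.8 + 0.1555×13.8 = 4.9170 per 1,000.

4.92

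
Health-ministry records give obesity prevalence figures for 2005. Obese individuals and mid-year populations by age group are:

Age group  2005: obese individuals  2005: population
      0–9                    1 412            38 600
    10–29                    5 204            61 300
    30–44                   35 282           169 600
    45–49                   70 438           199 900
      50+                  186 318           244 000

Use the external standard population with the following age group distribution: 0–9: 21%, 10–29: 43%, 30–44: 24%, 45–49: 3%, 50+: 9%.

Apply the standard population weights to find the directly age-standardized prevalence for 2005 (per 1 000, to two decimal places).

Age-specific rates per 1 000 for 2005: 36.580, 84.894, 208.031, 352.366, 763.598.
Standard weights: 0.21, 0.43, 0.24, 0.03, 0.09.
Standardized rate: 0.2100×36.580 + 0.4300×84.894 + 0.2400×208.031 + 0.0300×352.366 + 0.0900×763.598 = 173.4085 per 1 000.

173.41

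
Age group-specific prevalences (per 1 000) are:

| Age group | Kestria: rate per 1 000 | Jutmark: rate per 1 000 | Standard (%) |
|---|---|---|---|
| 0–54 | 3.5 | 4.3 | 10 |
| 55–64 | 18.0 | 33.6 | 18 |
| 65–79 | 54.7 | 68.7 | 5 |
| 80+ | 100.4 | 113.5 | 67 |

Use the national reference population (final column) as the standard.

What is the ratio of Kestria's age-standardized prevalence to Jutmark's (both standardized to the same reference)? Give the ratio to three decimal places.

0.856

Standard weights: 0.10, 0.18, 0.05, 0.67.
Kestria: 0.1000×3.5 + 0.1800×18.0 + 0.0500×54.7 + 0.6700×100.4 = 73.5930 per 1 000.
Jutmark: 0.1000×4.3 + 0.1800×33.6 + 0.0500×68.7 + 0.6700×113.5 = 85.9580 per 1 000.
Ratio = 73.5930 ÷ 85.9580 = 0.85615.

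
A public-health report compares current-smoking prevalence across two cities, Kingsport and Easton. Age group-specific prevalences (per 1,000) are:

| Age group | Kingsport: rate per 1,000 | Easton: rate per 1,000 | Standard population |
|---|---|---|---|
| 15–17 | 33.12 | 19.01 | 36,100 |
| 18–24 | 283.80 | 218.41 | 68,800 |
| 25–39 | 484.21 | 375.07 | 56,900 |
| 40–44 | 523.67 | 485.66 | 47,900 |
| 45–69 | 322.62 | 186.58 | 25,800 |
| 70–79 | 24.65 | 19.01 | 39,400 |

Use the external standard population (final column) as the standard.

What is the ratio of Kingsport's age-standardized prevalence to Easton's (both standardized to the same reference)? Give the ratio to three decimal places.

1.255

Standard total = 274,900; weights = 0.1313, 0.2503, 0.2070, 0.1742, 0.0939, 0.1433.
Kingsport: 0.1313×33.12 + 0.2503×283.80 + 0.2070×484.21 + 0.1742×523.67 + 0.0939×322.62 + 0.1433×24.65 = 300.6592 per 1,000.
Easton: 0.1313×19.01 + 0.2503×218.41 + 0.2070×375.07 + 0.1742×485.66 + 0.0939×186.58 + 0.1433×19.01 = 239.6516 per 1,000.
Ratio = 300.6592 ÷ 239.6516 = 1.25457.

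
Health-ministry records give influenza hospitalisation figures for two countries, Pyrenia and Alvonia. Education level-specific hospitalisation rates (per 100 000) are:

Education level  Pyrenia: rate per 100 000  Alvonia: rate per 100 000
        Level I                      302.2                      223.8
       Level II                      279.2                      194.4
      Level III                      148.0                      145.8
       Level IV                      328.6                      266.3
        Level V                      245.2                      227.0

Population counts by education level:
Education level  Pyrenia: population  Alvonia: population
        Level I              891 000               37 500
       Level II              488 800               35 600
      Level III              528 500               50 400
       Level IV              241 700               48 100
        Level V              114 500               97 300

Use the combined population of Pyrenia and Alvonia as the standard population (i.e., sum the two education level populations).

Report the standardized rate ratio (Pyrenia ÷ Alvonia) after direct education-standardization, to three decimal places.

1.270

Combined standard total = 2 533 400; weights = 0.3665, 0.2070, 0.2285, 0.1144, 0.0836.
Pyrenia: 0.3665×302.2 + 0.2070×279.2 + 0.2285×148.0 + 0.1144×328.6 + 0.0836×245.2 = 260.4579 per 100 000.
Alvonia: 0.3665×223.8 + 0.2070×194.4 + 0.2285×145.8 + 0.1144×266.3 + 0.0836×227.0 = 205.0200 per 100 000.
Ratio = 260.4579 ÷ 205.0200 = 1.27040.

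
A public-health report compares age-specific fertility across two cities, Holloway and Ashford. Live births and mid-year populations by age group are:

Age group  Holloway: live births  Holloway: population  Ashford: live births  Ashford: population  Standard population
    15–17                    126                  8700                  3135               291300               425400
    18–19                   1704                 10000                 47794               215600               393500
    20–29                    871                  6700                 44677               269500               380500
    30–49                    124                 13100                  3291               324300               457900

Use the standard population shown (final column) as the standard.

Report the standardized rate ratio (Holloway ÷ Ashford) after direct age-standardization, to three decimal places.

Age-specific rates per 1000 for Holloway: 14.483, 170.400, 130.000, 9.466.
For Ashford: 10.762, 221.679, 165.777, 10.148.
Standard total = 1657300; weights = 0.2567, 0.2374, 0.2296, 0.2763.
Holloway: 0.2567×14.483 + 0.2374×170.400 + 0.2296×130.000 + 0.2763×9.466 = 76.6383 per 1000.
Ashford: 0.2567×10.762 + 0.2374×221.679 + 0.2296×165.777 + 0.2763×10.148 = 96.2614 per 1000.
Ratio = 76.6383 ÷ 96.2614 = 0.79615.

0.796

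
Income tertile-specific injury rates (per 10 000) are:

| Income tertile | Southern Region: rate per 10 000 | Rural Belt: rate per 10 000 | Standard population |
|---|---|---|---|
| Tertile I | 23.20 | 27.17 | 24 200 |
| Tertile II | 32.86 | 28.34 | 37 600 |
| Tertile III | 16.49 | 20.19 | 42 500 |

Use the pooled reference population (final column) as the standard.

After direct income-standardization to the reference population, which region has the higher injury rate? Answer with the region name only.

Standard total = 104 300; weights = 0.2320, 0.3605, 0.4075.
The Southern Region: 0.2320×23.20 + 0.3605×32.86 + 0.4075×16.49 = 23.9482 per 10 000.
The Rural Belt: 0.2320×27.17 + 0.3605×28.34 + 0.4075×20.19 = 24.7476 per 10 000.

Rural Belt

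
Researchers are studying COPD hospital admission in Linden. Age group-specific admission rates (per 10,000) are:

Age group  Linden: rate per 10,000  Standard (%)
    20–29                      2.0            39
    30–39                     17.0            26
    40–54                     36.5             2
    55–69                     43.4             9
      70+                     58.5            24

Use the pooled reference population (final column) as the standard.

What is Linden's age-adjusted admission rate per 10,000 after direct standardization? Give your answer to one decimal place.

Standard weights: 0.39, 0.26, 0.02, 0.09, 0.24.
Standardized rate: 0.3900×2.0 + 0.2600×17.0 + 0.0200×36.5 + 0.0900×43.4 + 0.2400×58.5 = 23.8760 per 10,000.

23.9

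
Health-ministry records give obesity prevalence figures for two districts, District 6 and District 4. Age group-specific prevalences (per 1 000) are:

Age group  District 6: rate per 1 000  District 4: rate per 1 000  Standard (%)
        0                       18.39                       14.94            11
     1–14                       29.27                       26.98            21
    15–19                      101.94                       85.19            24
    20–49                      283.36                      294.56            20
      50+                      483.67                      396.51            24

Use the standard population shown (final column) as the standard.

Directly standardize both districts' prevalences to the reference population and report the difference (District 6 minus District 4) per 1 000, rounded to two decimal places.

Standard weights: 0.11, 0.21, 0.24, 0.20, 0.24.
District 6: 0.1100×18.39 + 0.2100×29.27 + 0.2400×101.94 + 0.2000×283.36 + 0.2400×483.67 = 205.3880 per 1 000.
District 4: 0.1100×14.94 + 0.2100×26.98 + 0.2400×85.19 + 0.2000×294.56 + 0.2400×396.51 = 181.8292 per 1 000.
Difference = 205.3880 − 181.8292 = 23.5588.

23.56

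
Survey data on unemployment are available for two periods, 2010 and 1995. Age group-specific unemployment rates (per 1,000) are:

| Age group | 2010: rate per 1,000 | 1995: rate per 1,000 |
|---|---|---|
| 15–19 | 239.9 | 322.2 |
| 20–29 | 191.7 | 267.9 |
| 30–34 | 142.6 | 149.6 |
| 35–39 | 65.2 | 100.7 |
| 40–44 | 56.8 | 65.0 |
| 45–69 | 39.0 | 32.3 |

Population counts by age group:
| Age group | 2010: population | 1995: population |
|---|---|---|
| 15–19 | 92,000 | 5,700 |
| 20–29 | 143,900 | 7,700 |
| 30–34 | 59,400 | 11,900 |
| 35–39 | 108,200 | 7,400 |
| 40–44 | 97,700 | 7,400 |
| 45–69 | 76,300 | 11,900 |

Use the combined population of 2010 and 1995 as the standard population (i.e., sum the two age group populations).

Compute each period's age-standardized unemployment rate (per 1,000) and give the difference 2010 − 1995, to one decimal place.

Combined standard total = 629,500; weights = 0.1552, 0.2408, 0.1133, 0.1836, 0.1670, 0.1401.
2010: 0.1552×239.9 + 0.2408×191.7 + 0.1133×142.6 + 0.1836×65.2 + 0.1670×56.8 + 0.1401×39.0 = 126.4717 per 1,000.
1995: 0.1552×322.2 + 0.2408×267.9 + 0.1133×149.6 + 0.1836×100.7 + 0.1670×65.0 + 0.1401×32.3 = 165.3381 per 1,000.
Difference = 126.4717 − 165.3381 = -38.8664.

-38.9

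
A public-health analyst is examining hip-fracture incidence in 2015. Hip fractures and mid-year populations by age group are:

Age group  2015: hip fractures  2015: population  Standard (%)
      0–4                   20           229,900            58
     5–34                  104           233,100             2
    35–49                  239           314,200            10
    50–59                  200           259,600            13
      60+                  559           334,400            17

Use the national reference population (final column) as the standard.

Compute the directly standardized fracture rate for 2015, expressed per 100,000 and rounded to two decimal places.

51.98

Age-specific rates per 100,000 for 2015: 8.70, 44.62, 76.07, 77.04, 167.17.
Standard weights: 0.58, 0.02, 0.10, 0.13, 0.17.
Standardized rate: 0.5800×8.70 + 0.0200×44.62 + 0.1000×76.07 + 0.1300×77.04 + 0.1700×167.17 = 51.9781 per 100,000.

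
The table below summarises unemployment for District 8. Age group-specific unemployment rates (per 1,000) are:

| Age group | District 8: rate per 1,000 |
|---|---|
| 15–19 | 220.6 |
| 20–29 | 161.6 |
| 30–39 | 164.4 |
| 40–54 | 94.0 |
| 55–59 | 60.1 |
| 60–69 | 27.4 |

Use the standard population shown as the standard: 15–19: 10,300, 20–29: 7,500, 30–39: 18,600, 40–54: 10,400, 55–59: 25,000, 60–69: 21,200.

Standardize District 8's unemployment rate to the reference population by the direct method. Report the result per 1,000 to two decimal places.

103.26

Standard total = 93,000; weights = 0.1108, 0.0806, 0.2000, 0.1118, 0.2688, 0.2280.
Standardized rate: 0.1108×220.6 + 0.0806×161.6 + 0.2000×164.4 + 0.1118×94.0 + 0.2688×60.1 + 0.2280×27.4 = 103.2581 per 1,000.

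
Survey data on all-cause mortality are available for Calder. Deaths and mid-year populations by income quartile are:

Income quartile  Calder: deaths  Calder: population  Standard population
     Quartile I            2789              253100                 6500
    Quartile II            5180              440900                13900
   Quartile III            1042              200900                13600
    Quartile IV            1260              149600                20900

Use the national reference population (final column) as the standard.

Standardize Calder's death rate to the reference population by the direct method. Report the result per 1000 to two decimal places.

8.77

Income-specific rates per 1000 for Calder: 11.019, 11.749, 5.187, 8.422.
Standard total = 54900; weights = 0.1184, 0.2532, 0.2477, 0.3807.
Standardized rate: 0.1184×11.019 + 0.2532×11.749 + 0.2477×5.187 + 0.3807×8.422 = 8.7705 per 1000.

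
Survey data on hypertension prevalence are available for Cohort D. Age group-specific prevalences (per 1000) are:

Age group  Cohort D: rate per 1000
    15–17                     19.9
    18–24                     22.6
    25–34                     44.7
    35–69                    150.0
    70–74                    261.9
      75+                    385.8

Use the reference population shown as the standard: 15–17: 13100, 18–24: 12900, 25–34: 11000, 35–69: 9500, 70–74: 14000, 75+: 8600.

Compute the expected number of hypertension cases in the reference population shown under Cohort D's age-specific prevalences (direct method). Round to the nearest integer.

9453

Expected hypertension cases = Σ (standard pop × age-specific rate ÷ 1000)
= 13100×19.9/1000 + 12900×22.6/1000 + 11000×44.7/1000 + 9500×150.0/1000 + 14000×261.9/1000 + 8600×385.8/1000
= 260.69 + 291.54 + 491.70 + 1425.00 + 3666.60 + 3317.88 = 9453.41.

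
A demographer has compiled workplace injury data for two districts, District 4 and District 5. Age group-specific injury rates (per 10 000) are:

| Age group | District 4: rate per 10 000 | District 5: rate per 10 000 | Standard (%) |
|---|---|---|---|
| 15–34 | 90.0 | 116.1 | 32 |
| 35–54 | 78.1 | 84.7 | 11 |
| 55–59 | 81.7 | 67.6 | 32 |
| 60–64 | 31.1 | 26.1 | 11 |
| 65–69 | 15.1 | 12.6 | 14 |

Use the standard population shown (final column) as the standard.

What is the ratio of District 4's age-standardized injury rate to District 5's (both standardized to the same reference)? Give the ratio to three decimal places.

Standard weights: 0.32, 0.11, 0.32, 0.11, 0.14.
District 4: 0.3200×90.0 + 0.1100×78.1 + 0.3200×81.7 + 0.1100×31.1 + 0.1400×15.1 = 69.0700 per 10 000.
District 5: 0.3200×116.1 + 0.1100×84.7 + 0.3200×67.6 + 0.1100×26.1 + 0.1400×12.6 = 72.7360 per 10 000.
Ratio = 69.0700 ÷ 72.7360 = 0.94960.

0.950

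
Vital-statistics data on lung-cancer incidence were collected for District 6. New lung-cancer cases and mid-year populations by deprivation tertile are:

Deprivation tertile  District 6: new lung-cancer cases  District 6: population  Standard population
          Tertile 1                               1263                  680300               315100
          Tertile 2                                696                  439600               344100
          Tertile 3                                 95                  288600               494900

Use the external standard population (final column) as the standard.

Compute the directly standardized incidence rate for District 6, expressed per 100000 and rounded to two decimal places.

112.01

Deprivation-specific rates per 100000 for District 6: 185.65, 158.33, 32.92.
Standard total = 1154100; weights = 0.2730, 0.2982, 0.4288.
Standardized rate: 0.2730×185.65 + 0.2982×158.33 + 0.4288×32.92 = 112.0095 per 100000.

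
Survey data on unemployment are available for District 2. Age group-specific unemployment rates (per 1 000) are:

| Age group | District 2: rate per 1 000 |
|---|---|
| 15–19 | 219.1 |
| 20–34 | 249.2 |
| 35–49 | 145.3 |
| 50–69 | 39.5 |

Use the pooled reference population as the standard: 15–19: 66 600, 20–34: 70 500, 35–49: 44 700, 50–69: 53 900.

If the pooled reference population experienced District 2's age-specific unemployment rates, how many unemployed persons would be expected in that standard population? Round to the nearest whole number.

Expected unemployed persons = Σ (standard pop × age-specific rate ÷ 1 000)
= 66 600×219.1/1 000 + 70 500×249.2/1 000 + 44 700×145.3/1 000 + 53 900×39.5/1 000
= 14592.06 + 17568.60 + 6494.91 + 2129.05 = 40784.62.

40785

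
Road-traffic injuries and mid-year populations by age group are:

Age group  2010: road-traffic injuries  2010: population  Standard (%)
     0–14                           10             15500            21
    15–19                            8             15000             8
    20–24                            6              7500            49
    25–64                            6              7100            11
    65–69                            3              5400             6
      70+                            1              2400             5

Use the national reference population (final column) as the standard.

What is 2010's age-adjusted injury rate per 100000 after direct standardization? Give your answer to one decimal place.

71.7

Age-specific rates per 100000 for 2010: 64.52, 53.33, 80.00, 84.51, 55.56, 41.67.
Standard weights: 0.21, 0.08, 0.49, 0.11, 0.06, 0.05.
Standardized rate: 0.2100×64.52 + 0.0800×53.33 + 0.4900×80.00 + 0.1100×84.51 + 0.0600×55.56 + 0.0500×41.67 = 71.7275 per 100000.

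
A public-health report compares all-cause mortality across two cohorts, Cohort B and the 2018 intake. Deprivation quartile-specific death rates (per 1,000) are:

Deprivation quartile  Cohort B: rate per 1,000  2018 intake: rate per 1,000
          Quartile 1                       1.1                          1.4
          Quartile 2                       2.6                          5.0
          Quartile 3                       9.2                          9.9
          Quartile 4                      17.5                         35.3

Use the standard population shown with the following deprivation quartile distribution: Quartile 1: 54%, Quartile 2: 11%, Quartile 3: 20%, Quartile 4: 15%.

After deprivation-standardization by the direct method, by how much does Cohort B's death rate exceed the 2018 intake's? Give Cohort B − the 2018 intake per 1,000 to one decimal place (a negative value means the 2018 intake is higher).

Standard weights: 0.54, 0.11, 0.20, 0.15.
Cohort B: 0.5400×1.1 + 0.1100×2.6 + 0.2000×9.2 + 0.1500×17.5 = 5.3450 per 1,000.
The 2018 intake: 0.5400×1.4 + 0.1100×5.0 + 0.2000×9.9 + 0.1500×35.3 = 8.5810 per 1,000.
Difference = 5.3450 − 8.5810 = -3.2360.

-3.2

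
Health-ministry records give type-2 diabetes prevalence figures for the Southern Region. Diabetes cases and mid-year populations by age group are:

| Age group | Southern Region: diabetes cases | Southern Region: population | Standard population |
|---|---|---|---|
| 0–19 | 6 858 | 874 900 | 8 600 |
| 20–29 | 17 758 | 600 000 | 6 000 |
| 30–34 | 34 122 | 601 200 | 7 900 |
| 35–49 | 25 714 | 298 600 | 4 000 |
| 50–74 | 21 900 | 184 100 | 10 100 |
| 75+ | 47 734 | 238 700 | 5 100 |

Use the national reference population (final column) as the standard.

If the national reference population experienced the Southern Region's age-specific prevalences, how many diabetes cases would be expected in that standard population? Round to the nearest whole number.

Age-specific rates per 1 000 for the Southern Region: 7.839, 29.597, 56.756, 86.115, 118.957, 199.975.
Expected diabetes cases = Σ (standard pop × age-specific rate ÷ 1 000)
= 8 600×7.839/1 000 + 6 000×29.597/1 000 + 7 900×56.756/1 000 + 4 000×86.115/1 000 + 10 100×118.957/1 000 + 5 100×199.975/1 000
= 67.41 + 177.58 + 448.38 + 344.46 + 1201.47 + 1019.87 = 3259.17.

3259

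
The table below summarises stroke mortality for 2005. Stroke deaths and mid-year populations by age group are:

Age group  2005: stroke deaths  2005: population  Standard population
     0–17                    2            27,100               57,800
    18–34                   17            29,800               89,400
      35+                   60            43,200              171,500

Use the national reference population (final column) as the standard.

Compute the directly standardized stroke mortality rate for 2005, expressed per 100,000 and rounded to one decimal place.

Age-specific rates per 100,000 for 2005: 7.38, 57.05, 138.89.
Standard total = 318,700; weights = 0.1814, 0.2805, 0.5381.
Standardized rate: 0.1814×7.38 + 0.2805×57.05 + 0.5381×138.89 = 92.0804 per 100,000.

92.1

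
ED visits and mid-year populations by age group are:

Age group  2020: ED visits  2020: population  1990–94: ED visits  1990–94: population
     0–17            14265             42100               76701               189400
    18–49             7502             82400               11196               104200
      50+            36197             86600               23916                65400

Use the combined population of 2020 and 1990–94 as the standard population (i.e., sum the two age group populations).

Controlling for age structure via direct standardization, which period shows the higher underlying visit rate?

Age-specific rates per 1000 for 2020: 338.836, 91.044, 417.979.
For 1990–94: 404.968, 107.447, 365.688.
Combined standard total = 570100; weights = 0.4061, 0.3273, 0.2666.
2020: 0.4061×338.836 + 0.3273×91.044 + 0.2666×417.979 = 278.8320 per 1000.
1990–94: 0.4061×404.968 + 0.3273×107.447 + 0.2666×365.688 = 297.1135 per 1000.

1990–94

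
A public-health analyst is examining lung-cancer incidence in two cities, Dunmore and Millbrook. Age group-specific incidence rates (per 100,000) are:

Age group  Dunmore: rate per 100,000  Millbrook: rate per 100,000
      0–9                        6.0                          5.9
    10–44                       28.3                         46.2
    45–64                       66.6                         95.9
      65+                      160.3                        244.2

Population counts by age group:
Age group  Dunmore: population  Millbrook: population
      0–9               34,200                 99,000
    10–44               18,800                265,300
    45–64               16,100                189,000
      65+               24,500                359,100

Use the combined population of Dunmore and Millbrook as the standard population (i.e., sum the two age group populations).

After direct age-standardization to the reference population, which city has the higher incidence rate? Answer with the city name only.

Millbrook

Combined standard total = 1,006,000; weights = 0.1324, 0.2824, 0.2039, 0.3813.
Dunmore: 0.1324×6.0 + 0.2824×28.3 + 0.2039×66.6 + 0.3813×160.3 = 83.4890 per 100,000.
Millbrook: 0.1324×5.9 + 0.2824×46.2 + 0.2039×95.9 + 0.3813×244.2 = 126.4965 per 100,000.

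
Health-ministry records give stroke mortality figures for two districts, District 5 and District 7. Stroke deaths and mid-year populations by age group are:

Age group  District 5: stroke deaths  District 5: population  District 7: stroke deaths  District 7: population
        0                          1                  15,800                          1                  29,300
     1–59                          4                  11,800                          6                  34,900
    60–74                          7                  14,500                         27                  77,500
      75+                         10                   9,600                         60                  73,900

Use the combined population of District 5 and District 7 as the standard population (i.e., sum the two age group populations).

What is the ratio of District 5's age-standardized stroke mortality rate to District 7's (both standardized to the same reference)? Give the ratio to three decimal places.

Age-specific rates per 100,000 for District 5: 6.33, 33.90, 48.28, 104.17.
For District 7: 3.41, 17.19, 34.84, 81.19.
Combined standard total = 267,300; weights = 0.1687, 0.1747, 0.3442, 0.3124.
District 5: 0.1687×6.33 + 0.1747×33.90 + 0.3442×48.28 + 0.3124×104.17 = 56.1459 per 100,000.
District 7: 0.1687×3.41 + 0.1747×17.19 + 0.3442×34.84 + 0.3124×81.19 = 40.9330 per 100,000.
Ratio = 56.1459 ÷ 40.9330 = 1.37165.

1.372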